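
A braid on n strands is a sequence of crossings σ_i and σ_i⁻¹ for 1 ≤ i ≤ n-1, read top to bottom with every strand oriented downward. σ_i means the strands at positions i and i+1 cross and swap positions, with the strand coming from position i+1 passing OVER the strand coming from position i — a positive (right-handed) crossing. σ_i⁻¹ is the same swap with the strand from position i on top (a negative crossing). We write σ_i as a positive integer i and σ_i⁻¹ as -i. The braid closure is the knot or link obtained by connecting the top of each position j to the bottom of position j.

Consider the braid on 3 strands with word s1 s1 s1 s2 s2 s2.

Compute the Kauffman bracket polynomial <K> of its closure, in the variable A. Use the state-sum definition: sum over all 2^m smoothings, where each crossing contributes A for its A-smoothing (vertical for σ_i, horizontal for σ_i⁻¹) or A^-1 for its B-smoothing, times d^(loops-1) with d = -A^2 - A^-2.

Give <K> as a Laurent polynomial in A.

A^10 + 2*A^2 - 2*A^-2 + A^-6 - 2*A^-10 + A^-14

Derivation:
Braid: s1 s1 s1 s2 s2 s2 on 3 strands, 6 crossings.
Writhe w = (#positive) - (#negative) = 6 - 0 = 6.
State-sum expansion of <K>. There are 2^6 = 64 states.
Smooth each crossing (0=||, 1=⌣⌢); contribution A^(Σ sign_k(1-2s_k)) * d^(L-1).
Tabulate the states by total A-exponent and number of loops L (A-exp: L × count):
  A^6: L=3 ×1
  A^4: L=2 ×6
  A^2: L=1 ×9, L=3 ×6
  A^0: L=2 ×18, L=4 ×2
  A^-2: L=3 ×15
  A^-4: L=4 ×6
  A^-6: L=5 ×1
Each group contributes A^e * Σ count * d^(L-1):
Powers of d = -A^2 - A^-2: d^2 = A^4 + 2 + A^-4; d^3 = -A^6 - 3*A^2 - 3*A^-2 - A^-6; d^4 = A^8 + 4*A^4 + 6 + 4*A^-4 + A^-8.
  A^6 * (d^2) = A^10 + 2*A^6 + A^2
  A^4 * (6*d) = -6*A^6 - 6*A^2
  A^2 * (9 + 6*d^2) = 6*A^6 + 21*A^2 + 6*A^-2
  A^0 * (18*d + 2*d^3) = -2*A^6 - 24*A^2 - 24*A^-2 - 2*A^-6
  A^-2 * (15*d^2) = 15*A^2 + 30*A^-2 + 15*A^-6
  A^-4 * (6*d^3) = -6*A^2 - 18*A^-2 - 18*A^-6 - 6*A^-10
  A^-6 * (d^4) = A^2 + 4*A^-2 + 6*A^-6 + 4*A^-10 + A^-14
Summing the groups: <K> = A^10 + 2*A^2 - 2*A^-2 + A^-6 - 2*A^-10 + A^-14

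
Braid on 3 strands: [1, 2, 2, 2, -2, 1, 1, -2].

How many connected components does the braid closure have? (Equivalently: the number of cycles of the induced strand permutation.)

1

Derivation:
Track the strand permutation on 3 strands, starting from identity.
  step 1: s1 swaps positions 1,2 -> [2 1 3]
  step 2: s2 swaps positions 2,3 -> [2 3 1]
  step 3: s2 swaps positions 2,3 -> [2 1 3]
  step 4: s2 swaps positions 2,3 -> [2 3 1]
  step 5: s2^-1 swaps positions 2,3 -> [2 1 3]
  step 6: s1 swaps positions 1,2 -> [1 2 3]
  step 7: s1 swaps positions 1,2 -> [2 1 3]
  step 8: s2^-1 swaps positions 2,3 -> [2 3 1]
Final permutation (position -> original strand): [2 3 1]
Closure components = cycle count of this permutation = 1.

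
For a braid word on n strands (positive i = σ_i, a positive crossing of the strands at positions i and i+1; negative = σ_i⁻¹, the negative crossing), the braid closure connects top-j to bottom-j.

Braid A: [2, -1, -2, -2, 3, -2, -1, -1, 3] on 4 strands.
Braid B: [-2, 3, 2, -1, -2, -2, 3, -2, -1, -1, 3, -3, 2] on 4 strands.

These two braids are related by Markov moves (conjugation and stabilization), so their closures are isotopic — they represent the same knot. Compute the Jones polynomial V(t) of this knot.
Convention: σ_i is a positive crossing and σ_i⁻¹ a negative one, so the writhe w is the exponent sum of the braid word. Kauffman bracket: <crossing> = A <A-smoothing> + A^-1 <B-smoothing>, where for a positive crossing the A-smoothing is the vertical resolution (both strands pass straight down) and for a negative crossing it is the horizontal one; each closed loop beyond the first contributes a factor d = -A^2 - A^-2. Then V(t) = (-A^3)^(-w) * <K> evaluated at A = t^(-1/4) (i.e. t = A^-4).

Markov-equivalent braids have isotopic closures, hence identical knot invariants. Strip the Markov moves from each word to reach a common short braid β, then compute V(t) once on β.
Braid A: s2 s1^-1 s2^-1 s2^-1 s3 s2^-1 s1^-1 s1^-1 s3 on 4 strands has no conjugating prefix/suffix or stabilization to strip; take β = s2 s1^-1 s2^-1 s2^-1 s3 s2^-1 s1^-1 s1^-1 s3.
Braid B: s2^-1 s3 s2 s1^-1 s2^-1 s2^-1 s3 s2^-1 s1^-1 s1^-1 s3 s3^-1 s2 on 4 strands reduces by inverse Markov moves (closure unchanged at each step):
  Deconjugate: the word is γ·β·γ⁻¹ with γ = s2^-1 s3 (prefix) and γ⁻¹ = s3^-1 s2 (suffix); strip both.
Reduced to β = s2 s1^-1 s2^-1 s2^-1 s3 s2^-1 s1^-1 s1^-1 s3 on 4 strands, 9 crossings.
Both give the same β = s2 s1^-1 s2^-1 s2^-1 s3 s2^-1 s1^-1 s1^-1 s3 on 4 strands, so one state sum suffices:
Braid: s2 s1^-1 s2^-1 s2^-1 s3 s2^-1 s1^-1 s1^-1 s3 on 4 strands, 9 crossings.
Writhe w = (#positive) - (#negative) = 3 - 6 = -3.
State-sum expansion of <K>. There are 2^9 = 512 states.
Smooth each crossing (0=||, 1=⌣⌢); contribution A^(Σ sign_k(1-2s_k)) * d^(L-1).
Tabulate the states by total A-exponent and number of loops L (A-exp: L × count):
  A^9: L=6 ×1
  A^7: L=5 ×9
  A^5: L=4 ×35, L=6 ×1
  A^3: L=3 ×73, L=5 ×11
  A^1: L=2 ×82, L=4 ×43, L=6 ×1
  A^-1: L=1 ×40, L=3 ×79, L=5 ×7
  A^-3: L=2 ×63, L=4 ×21
  A^-5: L=1 ×9, L=3 ×26, L=5 ×1
  A^-7: L=2 ×6, L=4 ×3
  A^-9: L=3 ×1
Each group contributes A^e * Σ count * d^(L-1):
Powers of d = -A^2 - A^-2: d^2 = A^4 + 2 + A^-4; d^3 = -A^6 - 3*A^2 - 3*A^-2 - A^-6; d^4 = A^8 + 4*A^4 + 6 + 4*A^-4 + A^-8; d^5 = -A^10 - 5*A^6 - 10*A^2 - 10*A^-2 - 5*A^-6 - A^-10.
  A^9 * (d^5) = -A^19 - 5*A^15 - 10*A^11 - 10*A^7 - 5*A^3 - A^-1
  A^7 * (9*d^4) = 9*A^15 + 36*A^11 + 54*A^7 + 36*A^3 + 9*A^-1
  A^5 * (35*d^3 + d^5) = -A^15 - 40*A^11 - 115*A^7 - 115*A^3 - 40*A^-1 - A^-5
  A^3 * (73*d^2 + 11*d^4) = 11*A^11 + 117*A^7 + 212*A^3 + 117*A^-1 + 11*A^-5
  A^1 * (82*d + 43*d^3 + d^5) = -A^11 - 48*A^7 - 221*A^3 - 221*A^-1 - 48*A^-5 - A^-9
  A^-1 * (40 + 79*d^2 + 7*d^4) = 7*A^7 + 107*A^3 + 240*A^-1 + 107*A^-5 + 7*A^-9
  A^-3 * (63*d + 21*d^3) = -21*A^3 - 126*A^-1 - 126*A^-5 - 21*A^-9
  A^-5 * (9 + 26*d^2 + d^4) = A^3 + 30*A^-1 + 67*A^-5 + 30*A^-9 + A^-13
  A^-7 * (6*d + 3*d^3) = -3*A^-1 - 15*A^-5 - 15*A^-9 - 3*A^-13
  A^-9 * (d^2) = A^-5 + 2*A^-9 + A^-13
Summing the groups: <K> = -A^19 + 3*A^15 - 4*A^11 + 5*A^7 - 6*A^3 + 5*A^-1 - 4*A^-5 + 2*A^-9 - A^-13
Normalise by the writhe: (-A^3)^(-w) = (-A^3)^(3) = -A^9, so f(A) = -A^9 * <K> = A^28 - 3*A^24 + 4*A^20 - 5*A^16 + 6*A^12 - 5*A^8 + 4*A^4 - 2 + A^-4.
Substitute A = t^(-1/4), i.e. A^e → t^(-e/4): V(t) = t - 2 + 4*t^-1 - 5*t^-2 + 6*t^-3 - 5*t^-4 + 4*t^-5 - 3*t^-6 + t^-7

Answer: t - 2 + 4*t^-1 - 5*t^-2 + 6*t^-3 - 5*t^-4 + 4*t^-5 - 3*t^-6 + t^-7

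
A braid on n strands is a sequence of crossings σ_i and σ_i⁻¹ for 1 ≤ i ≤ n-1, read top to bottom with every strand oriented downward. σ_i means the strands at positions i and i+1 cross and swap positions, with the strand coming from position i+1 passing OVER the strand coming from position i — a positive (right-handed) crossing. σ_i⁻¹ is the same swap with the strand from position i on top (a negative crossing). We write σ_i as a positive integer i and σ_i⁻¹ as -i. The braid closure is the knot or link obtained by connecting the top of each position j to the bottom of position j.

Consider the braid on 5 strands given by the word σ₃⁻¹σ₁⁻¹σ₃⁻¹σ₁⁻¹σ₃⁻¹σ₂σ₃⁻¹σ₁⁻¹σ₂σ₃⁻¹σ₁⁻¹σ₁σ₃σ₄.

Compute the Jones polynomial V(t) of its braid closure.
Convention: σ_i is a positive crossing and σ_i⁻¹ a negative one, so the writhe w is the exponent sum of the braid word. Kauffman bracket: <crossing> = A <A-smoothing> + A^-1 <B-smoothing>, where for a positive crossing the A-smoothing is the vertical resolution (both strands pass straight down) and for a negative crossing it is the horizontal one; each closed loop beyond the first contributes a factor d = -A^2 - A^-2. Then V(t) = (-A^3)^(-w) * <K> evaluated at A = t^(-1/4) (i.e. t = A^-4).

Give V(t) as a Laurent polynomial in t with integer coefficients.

The presented braid s3^-1 s1^-1 s3^-1 s1^-1 s3^-1 s2 s3^-1 s1^-1 s2 s3^-1 s1^-1 s1 s3 s4 on 5 strands reduces by inverse Markov moves (closure unchanged at each step):
  Destabilize: the word has the form β·s4 where s4 occurs only as the final letter (β ∈ B_4); drop it and the last strand → 4 strands.
  Deconjugate: the word is γ·β·γ⁻¹ with γ = s3^-1 s1^-1 (prefix) and γ⁻¹ = s1 s3 (suffix); strip both.
Reduced to β = s3^-1 s1^-1 s3^-1 s2 s3^-1 s1^-1 s2 s3^-1 s1^-1 on 4 strands, 9 crossings.
Compute on β:
Braid: s3^-1 s1^-1 s3^-1 s2 s3^-1 s1^-1 s2 s3^-1 s1^-1 on 4 strands, 9 crossings.
Writhe w = (#positive) - (#negative) = 2 - 7 = -5.
State-sum expansion of <K>. There are 2^9 = 512 states.
For each crossing: s=0 is the vertical smoothing, s=1 horizontal. Crossing k contributes A^(sign_k * (1 - 2*s_k)); loop factor d = -A^2 - A^-2.
Tabulate the states by total A-exponent and number of loops L (A-exp: L × count):
  A^9: L=7 ×1
  A^7: L=6 ×9
  A^5: L=5 ×36
  A^3: L=4 ×83, L=6 ×1
  A^1: L=3 ×118, L=5 ×8
  A^-1: L=2 ×100, L=4 ×26
  A^-3: L=1 ×41, L=3 ×42, L=5 ×1
  A^-5: L=2 ×31, L=4 ×5
  A^-7: L=3 ×9
  A^-9: L=4 ×1
Each group contributes A^e * Σ count * d^(L-1):
Powers of d = -A^2 - A^-2: d^2 = A^4 + 2 + A^-4; d^3 = -A^6 - 3*A^2 - 3*A^-2 - A^-6; d^4 = A^8 + 4*A^4 + 6 + 4*A^-4 + A^-8; d^5 = -A^10 - 5*A^6 - 10*A^2 - 10*A^-2 - 5*A^-6 - A^-10; d^6 = A^12 + 6*A^8 + 15*A^4 + 20 + 15*A^-4 + 6*A^-8 + A^-12.
  A^9 * (d^6) = A^21 + 6*A^17 + 15*A^13 + 20*A^9 + 15*A^5 + 6*A + A^-3
  A^7 * (9*d^5) = -9*A^17 - 45*A^13 - 90*A^9 - 90*A^5 - 45*A - 9*A^-3
  A^5 * (36*d^4) = 36*A^13 + 144*A^9 + 216*A^5 + 144*A + 36*A^-3
  A^3 * (83*d^3 + d^5) = -A^13 - 88*A^9 - 259*A^5 - 259*A - 88*A^-3 - A^-7
  A^1 * (118*d^2 + 8*d^4) = 8*A^9 + 150*A^5 + 284*A + 150*A^-3 + 8*A^-7
  A^-1 * (100*d + 26*d^3) = -26*A^5 - 178*A - 178*A^-3 - 26*A^-7
  A^-3 * (41 + 42*d^2 + d^4) = A^5 + 46*A + 131*A^-3 + 46*A^-7 + A^-11
  A^-5 * (31*d + 5*d^3) = -5*A - 46*A^-3 - 46*A^-7 - 5*A^-11
  A^-7 * (9*d^2) = 9*A^-3 + 18*A^-7 + 9*A^-11
  A^-9 * (d^3) = -A^-3 - 3*A^-7 - 3*A^-11 - A^-15
Summing the groups: <K> = A^21 - 3*A^17 + 5*A^13 - 6*A^9 + 7*A^5 - 7*A + 5*A^-3 - 4*A^-7 + 2*A^-11 - A^-15
Normalise by the writhe: (-A^3)^(-w) = (-A^3)^(5) = -A^15, so f(A) = -A^15 * <K> = -A^36 + 3*A^32 - 5*A^28 + 6*A^24 - 7*A^20 + 7*A^16 - 5*A^12 + 4*A^8 - 2*A^4 + 1.
Substitute A = t^(-1/4), i.e. A^e → t^(-e/4): V(t) = 1 - 2*t^-1 + 4*t^-2 - 5*t^-3 + 7*t^-4 - 7*t^-5 + 6*t^-6 - 5*t^-7 + 3*t^-8 - t^-9

Answer: 1 - 2*t^-1 + 4*t^-2 - 5*t^-3 + 7*t^-4 - 7*t^-5 + 6*t^-6 - 5*t^-7 + 3*t^-8 - t^-9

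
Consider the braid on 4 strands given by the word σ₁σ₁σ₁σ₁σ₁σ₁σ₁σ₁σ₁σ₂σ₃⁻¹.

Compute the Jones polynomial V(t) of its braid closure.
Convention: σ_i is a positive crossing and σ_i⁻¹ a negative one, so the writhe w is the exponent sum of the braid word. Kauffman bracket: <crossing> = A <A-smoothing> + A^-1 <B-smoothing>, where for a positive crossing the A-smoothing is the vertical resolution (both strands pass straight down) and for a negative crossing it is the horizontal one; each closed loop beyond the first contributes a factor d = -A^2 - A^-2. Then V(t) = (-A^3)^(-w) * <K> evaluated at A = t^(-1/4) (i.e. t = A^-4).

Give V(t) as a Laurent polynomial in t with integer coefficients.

The presented braid s1 s1 s1 s1 s1 s1 s1 s1 s1 s2 s3^-1 on 4 strands reduces by inverse Markov moves (closure unchanged at each step):
  Destabilize: the word has the form β·s3^-1 where s3^-1 occurs only as the final letter (β ∈ B_3); drop it and the last strand → 3 strands.
  Destabilize: the word has the form β·s2 where s2 occurs only as the final letter (β ∈ B_2); drop it and the last strand → 2 strands.
Reduced to β = s1 s1 s1 s1 s1 s1 s1 s1 s1 on 2 strands, 9 crossings.
Compute on β:
Braid: s1 s1 s1 s1 s1 s1 s1 s1 s1 on 2 strands, 9 crossings.
Writhe w = (#positive) - (#negative) = 9 - 0 = 9.
Computing the Kauffman bracket via state sum. There are 2^9 = 512 states.
Smooth each crossing (0=||, 1=⌣⌢); contribution A^(Σ sign_k(1-2s_k)) * d^(L-1).
Tabulate the states by total A-exponent and number of loops L (A-exp: L × count):
  A^9: L=2 ×1
  A^7: L=1 ×9
  A^5: L=2 ×36
  A^3: L=3 ×84
  A^1: L=4 ×126
  A^-1: L=5 ×126
  A^-3: L=6 ×84
  A^-5: L=7 ×36
  A^-7: L=8 ×9
  A^-9: L=9 ×1
Each group contributes A^e * Σ count * d^(L-1):
Powers of d = -A^2 - A^-2: d^2 = A^4 + 2 + A^-4; d^3 = -A^6 - 3*A^2 - 3*A^-2 - A^-6; d^4 = A^8 + 4*A^4 + 6 + 4*A^-4 + A^-8; d^5 = -A^10 - 5*A^6 - 10*A^2 - 10*A^-2 - 5*A^-6 - A^-10; d^6 = A^12 + 6*A^8 + 15*A^4 + 20 + 15*A^-4 + 6*A^-8 + A^-12; d^7 = -A^14 - 7*A^10 - 21*A^6 - 35*A^2 - 35*A^-2 - 21*A^-6 - 7*A^-10 - A^-14; d^8 = A^16 + 8*A^12 + 28*A^8 + 56*A^4 + 70 + 56*A^-4 + 28*A^-8 + 8*A^-12 + A^-16.
  A^9 * (d) = -A^11 - A^7
  A^7 * (9) = 9*A^7
  A^5 * (36*d) = -36*A^7 - 36*A^3
  A^3 * (84*d^2) = 84*A^7 + 168*A^3 + 84*A^-1
  A^1 * (126*d^3) = -126*A^7 - 378*A^3 - 378*A^-1 - 126*A^-5
  A^-1 * (126*d^4) = 126*A^7 + 504*A^3 + 756*A^-1 + 504*A^-5 + 126*A^-9
  A^-3 * (84*d^5) = -84*A^7 - 420*A^3 - 840*A^-1 - 840*A^-5 - 420*A^-9 - 84*A^-13
  A^-5 * (36*d^6) = 36*A^7 + 216*A^3 + 540*A^-1 + 720*A^-5 + 540*A^-9 + 216*A^-13 + 36*A^-17
  A^-7 * (9*d^7) = -9*A^7 - 63*A^3 - 189*A^-1 - 315*A^-5 - 315*A^-9 - 189*A^-13 - 63*A^-17 - 9*A^-21
  A^-9 * (d^8) = A^7 + 8*A^3 + 28*A^-1 + 56*A^-5 + 70*A^-9 + 56*A^-13 + 28*A^-17 + 8*A^-21 + A^-25
Summing the groups: <K> = -A^11 - A^3 + A^-1 - A^-5 + A^-9 - A^-13 + A^-17 - A^-21 + A^-25
Normalise by the writhe: (-A^3)^(-w) = (-A^3)^(-9) = -A^-27, so f(A) = -A^-27 * <K> = A^-16 + A^-24 - A^-28 + A^-32 - A^-36 + A^-40 - A^-44 + A^-48 - A^-52.
Substitute A = t^(-1/4), i.e. A^e → t^(-e/4): V(t) = -t^13 + t^12 - t^11 + t^10 - t^9 + t^8 - t^7 + t^6 + t^4

Answer: -t^13 + t^12 - t^11 + t^10 - t^9 + t^8 - t^7 + t^6 + t^4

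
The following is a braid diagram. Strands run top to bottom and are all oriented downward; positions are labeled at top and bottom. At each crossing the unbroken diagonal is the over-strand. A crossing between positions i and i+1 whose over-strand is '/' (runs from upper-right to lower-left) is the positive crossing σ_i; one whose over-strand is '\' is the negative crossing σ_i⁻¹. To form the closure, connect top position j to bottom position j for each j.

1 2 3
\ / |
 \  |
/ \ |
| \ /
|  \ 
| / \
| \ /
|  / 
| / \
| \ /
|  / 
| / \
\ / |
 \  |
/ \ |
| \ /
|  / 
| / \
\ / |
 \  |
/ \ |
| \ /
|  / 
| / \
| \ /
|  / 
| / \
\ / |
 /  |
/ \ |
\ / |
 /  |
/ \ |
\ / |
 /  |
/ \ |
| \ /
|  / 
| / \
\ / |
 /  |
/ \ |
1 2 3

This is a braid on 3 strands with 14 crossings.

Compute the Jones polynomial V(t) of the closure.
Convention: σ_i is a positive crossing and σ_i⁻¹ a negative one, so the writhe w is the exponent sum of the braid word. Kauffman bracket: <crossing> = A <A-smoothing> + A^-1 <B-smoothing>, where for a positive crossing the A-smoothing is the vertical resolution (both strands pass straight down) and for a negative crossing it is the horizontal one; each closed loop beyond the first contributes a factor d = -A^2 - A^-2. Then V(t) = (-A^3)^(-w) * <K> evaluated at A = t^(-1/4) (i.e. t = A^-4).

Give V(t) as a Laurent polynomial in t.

Reading the diagram top to bottom ('/'-over between positions i,i+1 = s_i, '\'-over = s_i^-1): braid word = s1^-1 s2^-1 s2 s2 s1^-1 s2 s1^-1 s2 s2 s1 s1 s1 s2 s1.
The presented braid s1^-1 s2^-1 s2 s2 s1^-1 s2 s1^-1 s2 s2 s1 s1 s1 s2 s1 on 3 strands reduces by inverse Markov moves (closure unchanged at each step):
  Deconjugate: the word is γ·β·γ⁻¹ with γ = s1^-1 s2^-1 (prefix) and γ⁻¹ = s2 s1 (suffix); strip both.
Reduced to β = s2 s2 s1^-1 s2 s1^-1 s2 s2 s1 s1 s1 on 3 strands, 10 crossings.
Compute on β:
Braid: s2 s2 s1^-1 s2 s1^-1 s2 s2 s1 s1 s1 on 3 strands, 10 crossings.
Writhe w = (#positive) - (#negative) = 8 - 2 = 6.
State-sum expansion of <K>. There are 2^10 = 1024 states.
Smooth each crossing (0=||, 1=⌣⌢); contribution A^(Σ sign_k(1-2s_k)) * d^(L-1).
Tabulate the states by total A-exponent and number of loops L (A-exp: L × count):
  A^10: L=3 ×1
  A^8: L=2 ×7, L=4 ×3
  A^6: L=1 ×14, L=3 ×28, L=5 ×3
  A^4: L=2 ×88, L=4 ×31, L=6 ×1
  A^2: L=1 ×63, L=3 ×133, L=5 ×14
  A^0: L=2 ×159, L=4 ×91, L=6 ×2
  A^-2: L=3 ×180, L=5 ×30
  A^-4: L=4 ×116, L=6 ×4
  A^-6: L=5 ×45
  A^-8: L=6 ×10
  A^-10: L=7 ×1
Each group contributes A^e * Σ count * d^(L-1):
Powers of d = -A^2 - A^-2: d^2 = A^4 + 2 + A^-4; d^3 = -A^6 - 3*A^2 - 3*A^-2 - A^-6; d^4 = A^8 + 4*A^4 + 6 + 4*A^-4 + A^-8; d^5 = -A^10 - 5*A^6 - 10*A^2 - 10*A^-2 - 5*A^-6 - A^-10; d^6 = A^12 + 6*A^8 + 15*A^4 + 20 + 15*A^-4 + 6*A^-8 + A^-12.
  A^10 * (d^2) = A^14 + 2*A^10 + A^6
  A^8 * (7*d + 3*d^3) = -3*A^14 - 16*A^10 - 16*A^6 - 3*A^2
  A^6 * (14 + 28*d^2 + 3*d^4) = 3*A^14 + 40*A^10 + 88*A^6 + 40*A^2 + 3*A^-2
  A^4 * (88*d + 31*d^3 + d^5) = -A^14 - 36*A^10 - 191*A^6 - 191*A^2 - 36*A^-2 - A^-6
  A^2 * (63 + 133*d^2 + 14*d^4) = 14*A^10 + 189*A^6 + 413*A^2 + 189*A^-2 + 14*A^-6
  A^0 * (159*d + 91*d^3 + 2*d^5) = -2*A^10 - 101*A^6 - 452*A^2 - 452*A^-2 - 101*A^-6 - 2*A^-10
  A^-2 * (180*d^2 + 30*d^4) = 30*A^6 + 300*A^2 + 540*A^-2 + 300*A^-6 + 30*A^-10
  A^-4 * (116*d^3 + 4*d^5) = -4*A^6 - 136*A^2 - 388*A^-2 - 388*A^-6 - 136*A^-10 - 4*A^-14
  A^-6 * (45*d^4) = 45*A^2 + 180*A^-2 + 270*A^-6 + 180*A^-10 + 45*A^-14
  A^-8 * (10*d^5) = -10*A^2 - 50*A^-2 - 100*A^-6 - 100*A^-10 - 50*A^-14 - 10*A^-18
  A^-10 * (d^6) = A^2 + 6*A^-2 + 15*A^-6 + 20*A^-10 + 15*A^-14 + 6*A^-18 + A^-22
Summing the groups: <K> = 2*A^10 - 4*A^6 + 7*A^2 - 8*A^-2 + 9*A^-6 - 8*A^-10 + 6*A^-14 - 4*A^-18 + A^-22
Normalise by the writhe: (-A^3)^(-w) = (-A^3)^(-6) = A^-18, so f(A) = A^-18 * <K> = 2*A^-8 - 4*A^-12 + 7*A^-16 - 8*A^-20 + 9*A^-24 - 8*A^-28 + 6*A^-32 - 4*A^-36 + A^-40.
Substitute A = t^(-1/4), i.e. A^e → t^(-e/4): V(t) = t^10 - 4*t^9 + 6*t^8 - 8*t^7 + 9*t^6 - 8*t^5 + 7*t^4 - 4*t^3 + 2*t^2

Answer: t^10 - 4*t^9 + 6*t^8 - 8*t^7 + 9*t^6 - 8*t^5 + 7*t^4 - 4*t^3 + 2*t^2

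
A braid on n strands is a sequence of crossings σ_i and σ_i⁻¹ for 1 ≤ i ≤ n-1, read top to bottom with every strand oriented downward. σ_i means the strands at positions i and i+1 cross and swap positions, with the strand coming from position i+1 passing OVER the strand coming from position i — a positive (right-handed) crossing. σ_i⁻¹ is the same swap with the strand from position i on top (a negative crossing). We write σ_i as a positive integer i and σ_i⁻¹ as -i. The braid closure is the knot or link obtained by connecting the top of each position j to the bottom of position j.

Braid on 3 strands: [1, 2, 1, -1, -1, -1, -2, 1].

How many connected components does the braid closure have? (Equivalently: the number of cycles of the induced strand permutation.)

3

Derivation:
Track the strand permutation on 3 strands, starting from identity.
  step 1: s1 swaps positions 1,2 -> [2 1 3]
  step 2: s2 swaps positions 2,3 -> [2 3 1]
  step 3: s1 swaps positions 1,2 -> [3 2 1]
  step 4: s1^-1 swaps positions 1,2 -> [2 3 1]
  step 5: s1^-1 swaps positions 1,2 -> [3 2 1]
  step 6: s1^-1 swaps positions 1,2 -> [2 3 1]
  step 7: s2^-1 swaps positions 2,3 -> [2 1 3]
  step 8: s1 swaps positions 1,2 -> [1 2 3]
Final permutation (position -> original strand): [1 2 3]
Closure components = cycle count of this permutation = 3.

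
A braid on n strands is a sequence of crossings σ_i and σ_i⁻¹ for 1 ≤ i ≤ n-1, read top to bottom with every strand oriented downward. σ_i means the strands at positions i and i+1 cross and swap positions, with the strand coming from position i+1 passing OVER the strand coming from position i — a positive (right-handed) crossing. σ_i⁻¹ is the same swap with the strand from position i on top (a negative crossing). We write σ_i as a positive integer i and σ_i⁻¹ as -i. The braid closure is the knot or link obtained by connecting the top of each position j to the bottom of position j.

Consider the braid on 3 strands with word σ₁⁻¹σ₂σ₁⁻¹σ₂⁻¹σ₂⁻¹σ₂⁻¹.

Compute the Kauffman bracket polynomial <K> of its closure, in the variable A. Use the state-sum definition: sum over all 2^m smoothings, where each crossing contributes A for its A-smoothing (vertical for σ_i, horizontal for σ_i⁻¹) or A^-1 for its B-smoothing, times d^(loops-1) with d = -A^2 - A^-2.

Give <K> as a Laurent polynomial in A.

-A^12 + A^8 - A^4 + 2 - A^-4 + A^-8

Derivation:
Braid: s1^-1 s2 s1^-1 s2^-1 s2^-1 s2^-1 on 3 strands, 6 crossings.
Writhe w = (#positive) - (#negative) = 1 - 5 = -4.
Enumerate smoothing states for the bracket polynomial. There are 2^6 = 64 states.
Each crossing splits two ways (0=vertical, 1=horizontal). The state's weight is A^(#A-smoothings - #B-smoothings) * d^(loops - 1).
Tabulate the states by total A-exponent and number of loops L (A-exp: L × count):
  A^6: L=4 ×1
  A^4: L=3 ×6
  A^2: L=2 ×12, L=4 ×3
  A^0: L=1 ×9, L=3 ×10, L=5 ×1
  A^-2: L=2 ×12, L=4 ×3
  A^-4: L=1 ×2, L=3 ×4
  A^-6: L=2 ×1
Each group contributes A^e * Σ count * d^(L-1):
Powers of d = -A^2 - A^-2: d^2 = A^4 + 2 + A^-4; d^3 = -A^6 - 3*A^2 - 3*A^-2 - A^-6; d^4 = A^8 + 4*A^4 + 6 + 4*A^-4 + A^-8.
  A^6 * (d^3) = -A^12 - 3*A^8 - 3*A^4 - 1
  A^4 * (6*d^2) = 6*A^8 + 12*A^4 + 6
  A^2 * (12*d + 3*d^3) = -3*A^8 - 21*A^4 - 21 - 3*A^-4
  A^0 * (9 + 10*d^2 + d^4) = A^8 + 14*A^4 + 35 + 14*A^-4 + A^-8
  A^-2 * (12*d + 3*d^3) = -3*A^4 - 21 - 21*A^-4 - 3*A^-8
  A^-4 * (2 + 4*d^2) = 4 + 10*A^-4 + 4*A^-8
  A^-6 * (d) = -A^-4 - A^-8
Summing the groups: <K> = -A^12 + A^8 - A^4 + 2 - A^-4 + A^-8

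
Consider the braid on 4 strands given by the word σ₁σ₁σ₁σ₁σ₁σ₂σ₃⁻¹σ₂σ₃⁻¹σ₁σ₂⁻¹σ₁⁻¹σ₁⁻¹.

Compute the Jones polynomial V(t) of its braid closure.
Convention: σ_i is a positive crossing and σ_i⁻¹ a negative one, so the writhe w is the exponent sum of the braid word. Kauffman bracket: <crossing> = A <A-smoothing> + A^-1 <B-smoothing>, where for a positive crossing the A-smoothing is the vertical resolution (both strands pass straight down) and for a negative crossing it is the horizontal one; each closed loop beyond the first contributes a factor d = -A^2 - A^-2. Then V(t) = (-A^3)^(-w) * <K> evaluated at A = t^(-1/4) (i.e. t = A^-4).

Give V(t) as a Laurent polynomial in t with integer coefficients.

t^7 - 2*t^6 + 3*t^5 - 4*t^4 + 4*t^3 - 4*t^2 + 3*t - 1 + t^-1

Derivation:
The presented braid s1 s1 s1 s1 s1 s2 s3^-1 s2 s3^-1 s1 s2^-1 s1^-1 s1^-1 on 4 strands reduces by inverse Markov moves (closure unchanged at each step):
  Deconjugate: the word is γ·β·γ⁻¹ with γ = s1 s1 (prefix) and γ⁻¹ = s1^-1 s1^-1 (suffix); strip both.
Reduced to β = s1 s1 s1 s2 s3^-1 s2 s3^-1 s1 s2^-1 on 4 strands, 9 crossings.
Compute on β:
Braid: s1 s1 s1 s2 s3^-1 s2 s3^-1 s1 s2^-1 on 4 strands, 9 crossings.
Writhe w = (#positive) - (#negative) = 6 - 3 = 3.
Enumerate smoothing states for the bracket polynomial. There are 2^9 = 512 states.
For each crossing: s=0 is the vertical smoothing, s=1 horizontal. Crossing k contributes A^(sign_k * (1 - 2*s_k)); loop factor d = -A^2 - A^-2.
Tabulate the states by total A-exponent and number of loops L (A-exp: L × count):
  A^9: L=3 ×1
  A^7: L=2 ×7, L=4 ×2
  A^5: L=1 ×12, L=3 ×24
  A^3: L=2 ×66, L=4 ×18
  A^1: L=1 ×35, L=3 ×84, L=5 ×7
  A^-1: L=2 ×73, L=4 ×52, L=6 ×1
  A^-3: L=3 ×68, L=5 ×16
  A^-5: L=4 ×34, L=6 ×2
  A^-7: L=5 ×9
  A^-9: L=6 ×1
Each group contributes A^e * Σ count * d^(L-1):
Powers of d = -A^2 - A^-2: d^2 = A^4 + 2 + A^-4; d^3 = -A^6 - 3*A^2 - 3*A^-2 - A^-6; d^4 = A^8 + 4*A^4 + 6 + 4*A^-4 + A^-8; d^5 = -A^10 - 5*A^6 - 10*A^2 - 10*A^-2 - 5*A^-6 - A^-10.
  A^9 * (d^2) = A^13 + 2*A^9 + A^5
  A^7 * (7*d + 2*d^3) = -2*A^13 - 13*A^9 - 13*A^5 - 2*A
  A^5 * (12 + 24*d^2) = 24*A^9 + 60*A^5 + 24*A
  A^3 * (66*d + 18*d^3) = -18*A^9 - 120*A^5 - 120*A - 18*A^-3
  A^1 * (35 + 84*d^2 + 7*d^4) = 7*A^9 + 112*A^5 + 245*A + 112*A^-3 + 7*A^-7
  A^-1 * (73*d + 52*d^3 + d^5) = -A^9 - 57*A^5 - 239*A - 239*A^-3 - 57*A^-7 - A^-11
  A^-3 * (68*d^2 + 16*d^4) = 16*A^5 + 132*A + 232*A^-3 + 132*A^-7 + 16*A^-11
  A^-5 * (34*d^3 + 2*d^5) = -2*A^5 - 44*A - 122*A^-3 - 122*A^-7 - 44*A^-11 - 2*A^-15
  A^-7 * (9*d^4) = 9*A + 36*A^-3 + 54*A^-7 + 36*A^-11 + 9*A^-15
  A^-9 * (d^5) = -A - 5*A^-3 - 10*A^-7 - 10*A^-11 - 5*A^-15 - A^-19
Summing the groups: <K> = -A^13 + A^9 - 3*A^5 + 4*A - 4*A^-3 + 4*A^-7 - 3*A^-11 + 2*A^-15 - A^-19
Normalise by the writhe: (-A^3)^(-w) = (-A^3)^(-3) = -A^-9, so f(A) = -A^-9 * <K> = A^4 - 1 + 3*A^-4 - 4*A^-8 + 4*A^-12 - 4*A^-16 + 3*A^-20 - 2*A^-24 + A^-28.
Substitute A = t^(-1/4), i.e. A^e → t^(-e/4): V(t) = t^7 - 2*t^6 + 3*t^5 - 4*t^4 + 4*t^3 - 4*t^2 + 3*t - 1 + t^-1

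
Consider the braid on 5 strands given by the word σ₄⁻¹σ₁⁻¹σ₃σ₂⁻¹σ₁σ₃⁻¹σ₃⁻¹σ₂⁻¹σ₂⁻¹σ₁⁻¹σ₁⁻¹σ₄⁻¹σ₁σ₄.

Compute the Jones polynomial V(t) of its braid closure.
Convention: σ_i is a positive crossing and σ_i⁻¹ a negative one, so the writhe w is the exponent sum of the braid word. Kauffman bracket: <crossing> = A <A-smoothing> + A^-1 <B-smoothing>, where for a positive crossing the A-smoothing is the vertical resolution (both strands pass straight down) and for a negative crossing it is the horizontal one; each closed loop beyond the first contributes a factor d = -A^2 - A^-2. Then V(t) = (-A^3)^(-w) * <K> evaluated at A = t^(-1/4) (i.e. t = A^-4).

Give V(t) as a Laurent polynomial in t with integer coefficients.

t^-1 - t^-2 + 2*t^-3 - 2*t^-4 + 2*t^-5 - t^-6 + t^-7 - t^-8

Derivation:
The presented braid s4^-1 s1^-1 s3 s2^-1 s1 s3^-1 s3^-1 s2^-1 s2^-1 s1^-1 s1^-1 s4^-1 s1 s4 on 5 strands reduces by inverse Markov moves (closure unchanged at each step):
  Deconjugate: the word is γ·β·γ⁻¹ with γ = s4^-1 s1^-1 (prefix) and γ⁻¹ = s1 s4 (suffix); strip both.
  Destabilize: the word has the form β·s4^-1 where s4^-1 occurs only as the final letter (β ∈ B_4); drop it and the last strand → 4 strands.
Reduced to β = s3 s2^-1 s1 s3^-1 s3^-1 s2^-1 s2^-1 s1^-1 s1^-1 on 4 strands, 9 crossings.
Compute on β:
Braid: s3 s2^-1 s1 s3^-1 s3^-1 s2^-1 s2^-1 s1^-1 s1^-1 on 4 strands, 9 crossings.
Writhe w = (#positive) - (#negative) = 2 - 7 = -5.
Enumerate smoothing states for the bracket polynomial. There are 2^9 = 512 states.
Smooth each crossing (0=||, 1=⌣⌢); contribution A^(Σ sign_k(1-2s_k)) * d^(L-1).
Tabulate the states by total A-exponent and number of loops L (A-exp: L × count):
  A^9: L=5 ×1
  A^7: L=4 ×9
  A^5: L=3 ×31, L=5 ×5
  A^3: L=2 ×48, L=4 ×35, L=6 ×1
  A^1: L=1 ×28, L=3 ×86, L=5 ×12
  A^-1: L=2 ×82, L=4 ×43, L=6 ×1
  A^-3: L=1 ×20, L=3 ×58, L=5 ×6
  A^-5: L=2 ×25, L=4 ×11
  A^-7: L=1 ×3, L=3 ×6
  A^-9: L=2 ×1
Each group contributes A^e * Σ count * d^(L-1):
Powers of d = -A^2 - A^-2: d^2 = A^4 + 2 + A^-4; d^3 = -A^6 - 3*A^2 - 3*A^-2 - A^-6; d^4 = A^8 + 4*A^4 + 6 + 4*A^-4 + A^-8; d^5 = -A^10 - 5*A^6 - 10*A^2 - 10*A^-2 - 5*A^-6 - A^-10.
  A^9 * (d^4) = A^17 + 4*A^13 + 6*A^9 + 4*A^5 + A
  A^7 * (9*d^3) = -9*A^13 - 27*A^9 - 27*A^5 - 9*A
  A^5 * (31*d^2 + 5*d^4) = 5*A^13 + 51*A^9 + 92*A^5 + 51*A + 5*A^-3
  A^3 * (48*d + 35*d^3 + d^5) = -A^13 - 40*A^9 - 163*A^5 - 163*A - 40*A^-3 - A^-7
  A^1 * (28 + 86*d^2 + 12*d^4) = 12*A^9 + 134*A^5 + 272*A + 134*A^-3 + 12*A^-7
  A^-1 * (82*d + 43*d^3 + d^5) = -A^9 - 48*A^5 - 221*A - 221*A^-3 - 48*A^-7 - A^-11
  A^-3 * (20 + 58*d^2 + 6*d^4) = 6*A^5 + 82*A + 172*A^-3 + 82*A^-7 + 6*A^-11
  A^-5 * (25*d + 11*d^3) = -11*A - 58*A^-3 - 58*A^-7 - 11*A^-11
  A^-7 * (3 + 6*d^2) = 6*A^-3 + 15*A^-7 + 6*A^-11
  A^-9 * (d) = -A^-7 - A^-11
Summing the groups: <K> = A^17 - A^13 + A^9 - 2*A^5 + 2*A - 2*A^-3 + A^-7 - A^-11
Normalise by the writhe: (-A^3)^(-w) = (-A^3)^(5) = -A^15, so f(A) = -A^15 * <K> = -A^32 + A^28 - A^24 + 2*A^20 - 2*A^16 + 2*A^12 - A^8 + A^4.
Substitute A = t^(-1/4), i.e. A^e → t^(-e/4): V(t) = t^-1 - t^-2 + 2*t^-3 - 2*t^-4 + 2*t^-5 - t^-6 + t^-7 - t^-8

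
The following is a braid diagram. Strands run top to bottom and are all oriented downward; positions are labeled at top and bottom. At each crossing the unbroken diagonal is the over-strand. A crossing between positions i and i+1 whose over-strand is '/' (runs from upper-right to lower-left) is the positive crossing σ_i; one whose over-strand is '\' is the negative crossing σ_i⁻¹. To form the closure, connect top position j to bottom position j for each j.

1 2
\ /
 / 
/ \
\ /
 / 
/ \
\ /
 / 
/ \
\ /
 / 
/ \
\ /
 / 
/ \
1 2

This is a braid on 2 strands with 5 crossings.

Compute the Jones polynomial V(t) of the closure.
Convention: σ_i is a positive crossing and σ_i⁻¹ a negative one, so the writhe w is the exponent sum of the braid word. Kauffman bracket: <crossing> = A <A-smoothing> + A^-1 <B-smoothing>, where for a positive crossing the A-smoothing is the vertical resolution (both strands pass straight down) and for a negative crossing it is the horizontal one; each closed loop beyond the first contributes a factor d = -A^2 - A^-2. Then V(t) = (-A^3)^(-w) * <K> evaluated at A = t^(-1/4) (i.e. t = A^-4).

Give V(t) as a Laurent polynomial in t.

Reading the diagram top to bottom ('/'-over between positions i,i+1 = s_i, '\'-over = s_i^-1): braid word = s1 s1 s1 s1 s1.
Braid: s1 s1 s1 s1 s1 on 2 strands, 5 crossings.
Writhe w = (#positive) - (#negative) = 5 - 0 = 5.
State-sum expansion of <K>. There are 2^5 = 32 states.
Each crossing splits two ways (0=vertical, 1=horizontal). The state's weight is A^(#A-smoothings - #B-smoothings) * d^(loops - 1).
  state 00000: A-exp=+5, loops=2, term = A^5 * d^1
  state 00001: A-exp=+3, loops=1, term = A^3 * d^0
  state 00010: A-exp=+3, loops=1, term = A^3 * d^0
  state 00011: A-exp=+1, loops=2, term = A^1 * d^1
  state 00100: A-exp=+3, loops=1, term = A^3 * d^0
  state 00101: A-exp=+1, loops=2, term = A^1 * d^1
  state 00110: A-exp=+1, loops=2, term = A^1 * d^1
  state 00111: A-exp=-1, loops=3, term = A^-1 * d^2
  state 01000: A-exp=+3, loops=1, term = A^3 * d^0
  state 01001: A-exp=+1, loops=2, term = A^1 * d^1
  state 01010: A-exp=+1, loops=2, term = A^1 * d^1
  state 01011: A-exp=-1, loops=3, term = A^-1 * d^2
  state 01100: A-exp=+1, loops=2, term = A^1 * d^1
  state 01101: A-exp=-1, loops=3, term = A^-1 * d^2
  state 01110: A-exp=-1, loops=3, term = A^-1 * d^2
  state 01111: A-exp=-3, loops=4, term = A^-3 * d^3
  state 10000: A-exp=+3, loops=1, term = A^3 * d^0
  state 10001: A-exp=+1, loops=2, term = A^1 * d^1
  state 10010: A-exp=+1, loops=2, term = A^1 * d^1
  state 10011: A-exp=-1, loops=3, term = A^-1 * d^2
  state 10100: A-exp=+1, loops=2, term = A^1 * d^1
  state 10101: A-exp=-1, loops=3, term = A^-1 * d^2
  state 10110: A-exp=-1, loops=3, term = A^-1 * d^2
  state 10111: A-exp=-3, loops=4, term = A^-3 * d^3
  state 11000: A-exp=+1, loops=2, term = A^1 * d^1
  state 11001: A-exp=-1, loops=3, term = A^-1 * d^2
  state 11010: A-exp=-1, loops=3, term = A^-1 * d^2
  state 11011: A-exp=-3, loops=4, term = A^-3 * d^3
  state 11100: A-exp=-1, loops=3, term = A^-1 * d^2
  state 11101: A-exp=-3, loops=4, term = A^-3 * d^3
  state 11110: A-exp=-3, loops=4, term = A^-3 * d^3
  state 11111: A-exp=-5, loops=5, term = A^-5 * d^4
Collect the terms by A-exponent (count of states per loop number):
Powers of d = -A^2 - A^-2: d^2 = A^4 + 2 + A^-4; d^3 = -A^6 - 3*A^2 - 3*A^-2 - A^-6; d^4 = A^8 + 4*A^4 + 6 + 4*A^-4 + A^-8.
  A^5 * (d) = -A^7 - A^3
  A^3 * (5) = 5*A^3
  A^1 * (10*d) = -10*A^3 - 10*A^-1
  A^-1 * (10*d^2) = 10*A^3 + 20*A^-1 + 10*A^-5
  A^-3 * (5*d^3) = -5*A^3 - 15*A^-1 - 15*A^-5 - 5*A^-9
  A^-5 * (d^4) = A^3 + 4*A^-1 + 6*A^-5 + 4*A^-9 + A^-13
Summing the groups: <K> = -A^7 - A^-1 + A^-5 - A^-9 + A^-13
Normalise by the writhe: (-A^3)^(-w) = (-A^3)^(-5) = -A^-15, so f(A) = -A^-15 * <K> = A^-8 + A^-16 - A^-20 + A^-24 - A^-28.
Substitute A = t^(-1/4), i.e. A^e → t^(-e/4): V(t) = -t^7 + t^6 - t^5 + t^4 + t^2

Answer: -t^7 + t^6 - t^5 + t^4 + t^2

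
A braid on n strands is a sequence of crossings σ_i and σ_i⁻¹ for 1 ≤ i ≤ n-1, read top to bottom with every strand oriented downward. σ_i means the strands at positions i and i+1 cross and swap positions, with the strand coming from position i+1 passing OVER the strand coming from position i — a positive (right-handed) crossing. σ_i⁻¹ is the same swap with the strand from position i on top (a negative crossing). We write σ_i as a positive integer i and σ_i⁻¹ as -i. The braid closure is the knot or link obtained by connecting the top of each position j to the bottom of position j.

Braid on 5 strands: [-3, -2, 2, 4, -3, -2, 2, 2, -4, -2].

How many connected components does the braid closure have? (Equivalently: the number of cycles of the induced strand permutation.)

3

Derivation:
Track the strand permutation on 5 strands, starting from identity.
  step 1: s3^-1 swaps positions 3,4 -> [1 2 4 3 5]
  step 2: s2^-1 swaps positions 2,3 -> [1 4 2 3 5]
  step 3: s2 swaps positions 2,3 -> [1 2 4 3 5]
  step 4: s4 swaps positions 4,5 -> [1 2 4 5 3]
  step 5: s3^-1 swaps positions 3,4 -> [1 2 5 4 3]
  step 6: s2^-1 swaps positions 2,3 -> [1 5 2 4 3]
  step 7: s2 swaps positions 2,3 -> [1 2 5 4 3]
  step 8: s2 swaps positions 2,3 -> [1 5 2 4 3]
  step 9: s4^-1 swaps positions 4,5 -> [1 5 2 3 4]
  step 10: s2^-1 swaps positions 2,3 -> [1 2 5 3 4]
Final permutation (position -> original strand): [1 2 5 3 4]
Closure components = cycle count of this permutation = 3.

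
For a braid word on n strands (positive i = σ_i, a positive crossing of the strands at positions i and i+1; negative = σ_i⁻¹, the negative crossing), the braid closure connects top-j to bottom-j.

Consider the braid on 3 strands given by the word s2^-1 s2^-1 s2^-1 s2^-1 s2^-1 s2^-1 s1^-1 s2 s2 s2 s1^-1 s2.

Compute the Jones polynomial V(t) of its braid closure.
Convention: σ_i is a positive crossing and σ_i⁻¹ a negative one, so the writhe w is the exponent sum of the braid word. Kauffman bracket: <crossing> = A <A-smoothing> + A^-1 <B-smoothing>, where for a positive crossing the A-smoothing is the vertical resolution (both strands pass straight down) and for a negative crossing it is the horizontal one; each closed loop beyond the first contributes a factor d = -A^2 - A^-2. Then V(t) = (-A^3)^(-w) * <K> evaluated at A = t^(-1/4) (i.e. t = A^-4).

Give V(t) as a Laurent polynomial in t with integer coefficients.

The presented braid s2^-1 s2^-1 s2^-1 s2^-1 s2^-1 s2^-1 s1^-1 s2 s2 s2 s1^-1 s2 on 3 strands reduces by inverse Markov moves (closure unchanged at each step):
  Deconjugate: the word is γ·β·γ⁻¹ with γ = s2^-1 (prefix) and γ⁻¹ = s2 (suffix); strip both.
Reduced to β = s2^-1 s2^-1 s2^-1 s2^-1 s2^-1 s1^-1 s2 s2 s2 s1^-1 on 3 strands, 10 crossings.
Compute on β:
Braid: s2^-1 s2^-1 s2^-1 s2^-1 s2^-1 s1^-1 s2 s2 s2 s1^-1 on 3 strands, 10 crossings.
Writhe w = (#positive) - (#negative) = 3 - 7 = -4.
Computing the Kauffman bracket via state sum. There are 2^10 = 1024 states.
Each crossing splits two ways (0=vertical, 1=horizontal). The state's weight is A^(#A-smoothings - #B-smoothings) * d^(loops - 1).
Tabulate the states by total A-exponent and number of loops L (A-exp: L × count):
  A^10: L=6 ×1
  A^8: L=5 ×10
  A^6: L=4 ×35, L=6 ×10
  A^4: L=3 ×60, L=5 ×50, L=7 ×10
  A^2: L=2 ×55, L=4 ×100, L=6 ×50, L=8 ×5
  A^0: L=1 ×25, L=3 ×101, L=5 ×100, L=7 ×25, L=9 ×1
  A^-2: L=2 ×55, L=4 ×100, L=6 ×50, L=8 ×5
  A^-4: L=1 ×6, L=3 ×54, L=5 ×50, L=7 ×10
  A^-6: L=2 ×9, L=4 ×26, L=6 ×10
  A^-8: L=3 ×5, L=5 ×5
  A^-10: L=4 ×1
Each group contributes A^e * Σ count * d^(L-1):
Powers of d = -A^2 - A^-2: d^2 = A^4 + 2 + A^-4; d^3 = -A^6 - 3*A^2 - 3*A^-2 - A^-6; d^4 = A^8 + 4*A^4 + 6 + 4*A^-4 + A^-8; d^5 = -A^10 - 5*A^6 - 10*A^2 - 10*A^-2 - 5*A^-6 - A^-10; d^6 = A^12 + 6*A^8 + 15*A^4 + 20 + 15*A^-4 + 6*A^-8 + A^-12; d^7 = -A^14 - 7*A^10 - 21*A^6 - 35*A^2 - 35*A^-2 - 21*A^-6 - 7*A^-10 - A^-14; d^8 = A^16 + 8*A^12 + 28*A^8 + 56*A^4 + 70 + 56*A^-4 + 28*A^-8 + 8*A^-12 + A^-16.
  A^10 * (d^5) = -A^20 - 5*A^16 - 10*A^12 - 10*A^8 - 5*A^4 - 1
  A^8 * (10*d^4) = 10*A^16 + 40*A^12 + 60*A^8 + 40*A^4 + 10
  A^6 * (35*d^3 + 10*d^5) = -10*A^16 - 85*A^12 - 205*A^8 - 205*A^4 - 85 - 10*A^-4
  A^4 * (60*d^2 + 50*d^4 + 10*d^6) = 10*A^16 + 110*A^12 + 410*A^8 + 620*A^4 + 410 + 110*A^-4 + 10*A^-8
  A^2 * (55*d + 100*d^3 + 50*d^5 + 5*d^7) = -5*A^16 - 85*A^12 - 455*A^8 - 1030*A^4 - 1030 - 455*A^-4 - 85*A^-8 - 5*A^-12
  A^0 * (25 + 101*d^2 + 100*d^4 + 25*d^6 + d^8) = A^16 + 33*A^12 + 278*A^8 + 932*A^4 + 1397 + 932*A^-4 + 278*A^-8 + 33*A^-12 + A^-16
  A^-2 * (55*d + 100*d^3 + 50*d^5 + 5*d^7) = -5*A^12 - 85*A^8 - 455*A^4 - 1030 - 1030*A^-4 - 455*A^-8 - 85*A^-12 - 5*A^-16
  A^-4 * (6 + 54*d^2 + 50*d^4 + 10*d^6) = 10*A^8 + 110*A^4 + 404 + 614*A^-4 + 404*A^-8 + 110*A^-12 + 10*A^-16
  A^-6 * (9*d + 26*d^3 + 10*d^5) = -10*A^4 - 76 - 187*A^-4 - 187*A^-8 - 76*A^-12 - 10*A^-16
  A^-8 * (5*d^2 + 5*d^4) = 5 + 25*A^-4 + 40*A^-8 + 25*A^-12 + 5*A^-16
  A^-10 * (d^3) = -A^-4 - 3*A^-8 - 3*A^-12 - A^-16
Summing the groups: <K> = -A^20 + A^16 - 2*A^12 + 3*A^8 - 3*A^4 + 4 - 2*A^-4 + 2*A^-8 - A^-12
Normalise by the writhe: (-A^3)^(-w) = (-A^3)^(4) = A^12, so f(A) = A^12 * <K> = -A^32 + A^28 - 2*A^24 + 3*A^20 - 3*A^16 + 4*A^12 - 2*A^8 + 2*A^4 - 1.
Substitute A = t^(-1/4), i.e. A^e → t^(-e/4): V(t) = -1 + 2*t^-1 - 2*t^-2 + 4*t^-3 - 3*t^-4 + 3*t^-5 - 2*t^-6 + t^-7 - t^-8

Answer: -1 + 2*t^-1 - 2*t^-2 + 4*t^-3 - 3*t^-4 + 3*t^-5 - 2*t^-6 + t^-7 - t^-8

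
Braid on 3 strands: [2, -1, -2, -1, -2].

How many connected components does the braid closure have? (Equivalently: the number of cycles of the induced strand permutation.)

2

Derivation:
Track the strand permutation on 3 strands, starting from identity.
  step 1: s2 swaps positions 2,3 -> [1 3 2]
  step 2: s1^-1 swaps positions 1,2 -> [3 1 2]
  step 3: s2^-1 swaps positions 2,3 -> [3 2 1]
  step 4: s1^-1 swaps positions 1,2 -> [2 3 1]
  step 5: s2^-1 swaps positions 2,3 -> [2 1 3]
Final permutation (position -> original strand): [2 1 3]
Closure components = cycle count of this permutation = 2.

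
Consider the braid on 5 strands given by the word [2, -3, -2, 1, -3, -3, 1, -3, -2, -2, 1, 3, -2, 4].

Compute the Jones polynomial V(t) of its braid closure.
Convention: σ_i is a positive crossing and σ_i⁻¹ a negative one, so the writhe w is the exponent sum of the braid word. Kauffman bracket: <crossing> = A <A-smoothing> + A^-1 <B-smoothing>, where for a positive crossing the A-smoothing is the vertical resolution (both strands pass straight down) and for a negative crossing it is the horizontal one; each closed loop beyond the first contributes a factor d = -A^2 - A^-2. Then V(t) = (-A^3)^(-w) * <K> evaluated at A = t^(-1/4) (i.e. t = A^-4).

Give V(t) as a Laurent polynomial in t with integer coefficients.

The presented braid s2 s3^-1 s2^-1 s1 s3^-1 s3^-1 s1 s3^-1 s2^-1 s2^-1 s1 s3 s2^-1 s4 on 5 strands reduces by inverse Markov moves (closure unchanged at each step):
  Destabilize: the word has the form β·s4 where s4 occurs only as the final letter (β ∈ B_4); drop it and the last strand → 4 strands.
  Deconjugate: the word is γ·β·γ⁻¹ with γ = s2 (prefix) and γ⁻¹ = s2^-1 (suffix); strip both.
  Deconjugate: the word is γ·β·γ⁻¹ with γ = s3^-1 (prefix) and γ⁻¹ = s3 (suffix); strip both.
Reduced to β = s2^-1 s1 s3^-1 s3^-1 s1 s3^-1 s2^-1 s2^-1 s1 on 4 strands, 9 crossings.
Compute on β:
Braid: s2^-1 s1 s3^-1 s3^-1 s1 s3^-1 s2^-1 s2^-1 s1 on 4 strands, 9 crossings.
Writhe w = (#positive) - (#negative) = 3 - 6 = -3.
Computing the Kauffman bracket via state sum. There are 2^9 = 512 states.
Each crossing splits two ways (0=vertical, 1=horizontal). The state's weight is A^(#A-smoothings - #B-smoothings) * d^(loops - 1).
Tabulate the states by total A-exponent and number of loops L (A-exp: L × count):
  A^9: L=6 ×1
  A^7: L=5 ×9
  A^5: L=4 ×35, L=6 ×1
  A^3: L=3 ×73, L=5 ×11
  A^1: L=2 ×81, L=4 ×44, L=6 ×1
  A^-1: L=1 ×39, L=3 ×77, L=5 ×10
  A^-3: L=2 ×55, L=4 ×28, L=6 ×1
  A^-5: L=3 ×32, L=5 ×4
  A^-7: L=4 ×9
  A^-9: L=5 ×1
Each group contributes A^e * Σ count * d^(L-1):
Powers of d = -A^2 - A^-2: d^2 = A^4 + 2 + A^-4; d^3 = -A^6 - 3*A^2 - 3*A^-2 - A^-6; d^4 = A^8 + 4*A^4 + 6 + 4*A^-4 + A^-8; d^5 = -A^10 - 5*A^6 - 10*A^2 - 10*A^-2 - 5*A^-6 - A^-10.
  A^9 * (d^5) = -A^19 - 5*A^15 - 10*A^11 - 10*A^7 - 5*A^3 - A^-1
  A^7 * (9*d^4) = 9*A^15 + 36*A^11 + 54*A^7 + 36*A^3 + 9*A^-1
  A^5 * (35*d^3 + d^5) = -A^15 - 40*A^11 - 115*A^7 - 115*A^3 - 40*A^-1 - A^-5
  A^3 * (73*d^2 + 11*d^4) = 11*A^11 + 117*A^7 + 212*A^3 + 117*A^-1 + 11*A^-5
  A^1 * (81*d + 44*d^3 + d^5) = -A^11 - 49*A^7 - 223*A^3 - 223*A^-1 - 49*A^-5 - A^-9
  A^-1 * (39 + 77*d^2 + 10*d^4) = 10*A^7 + 117*A^3 + 253*A^-1 + 117*A^-5 + 10*A^-9
  A^-3 * (55*d + 28*d^3 + d^5) = -A^7 - 33*A^3 - 149*A^-1 - 149*A^-5 - 33*A^-9 - A^-13
  A^-5 * (32*d^2 + 4*d^4) = 4*A^3 + 48*A^-1 + 88*A^-5 + 48*A^-9 + 4*A^-13
  A^-7 * (9*d^3) = -9*A^-1 - 27*A^-5 - 27*A^-9 - 9*A^-13
  A^-9 * (d^4) = A^-1 + 4*A^-5 + 6*A^-9 + 4*A^-13 + A^-17
Summing the groups: <K> = -A^19 + 3*A^15 - 4*A^11 + 6*A^7 - 7*A^3 + 6*A^-1 - 6*A^-5 + 3*A^-9 - 2*A^-13 + A^-17
Normalise by the writhe: (-A^3)^(-w) = (-A^3)^(3) = -A^9, so f(A) = -A^9 * <K> = A^28 - 3*A^24 + 4*A^20 - 6*A^16 + 7*A^12 - 6*A^8 + 6*A^4 - 3 + 2*A^-4 - A^-8.
Substitute A = t^(-1/4), i.e. A^e → t^(-e/4): V(t) = -t^2 + 2*t - 3 + 6*t^-1 - 6*t^-2 + 7*t^-3 - 6*t^-4 + 4*t^-5 - 3*t^-6 + t^-7

Answer: -t^2 + 2*t - 3 + 6*t^-1 - 6*t^-2 + 7*t^-3 - 6*t^-4 + 4*t^-5 - 3*t^-6 + t^-7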